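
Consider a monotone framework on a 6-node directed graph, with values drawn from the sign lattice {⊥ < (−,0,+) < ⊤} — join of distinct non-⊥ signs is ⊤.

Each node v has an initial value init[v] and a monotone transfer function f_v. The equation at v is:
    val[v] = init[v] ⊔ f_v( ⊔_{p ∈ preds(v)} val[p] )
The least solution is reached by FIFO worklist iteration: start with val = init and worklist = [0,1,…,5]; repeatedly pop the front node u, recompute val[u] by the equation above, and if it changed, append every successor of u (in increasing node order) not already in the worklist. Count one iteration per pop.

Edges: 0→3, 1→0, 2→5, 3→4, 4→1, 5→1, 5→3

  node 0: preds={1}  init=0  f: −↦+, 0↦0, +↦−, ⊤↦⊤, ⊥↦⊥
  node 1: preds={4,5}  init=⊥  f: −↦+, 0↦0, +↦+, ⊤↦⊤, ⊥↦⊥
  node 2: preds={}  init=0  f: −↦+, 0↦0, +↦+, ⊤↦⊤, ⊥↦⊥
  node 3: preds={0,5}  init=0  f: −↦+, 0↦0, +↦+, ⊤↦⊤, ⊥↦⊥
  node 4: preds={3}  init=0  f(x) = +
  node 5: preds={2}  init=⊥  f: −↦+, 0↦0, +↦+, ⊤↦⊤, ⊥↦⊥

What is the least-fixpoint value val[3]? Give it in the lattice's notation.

⊤

Worklist (12 pops):
  #1 pop 0: in=⊥ → 0 (no change)
  #2 pop 1: in=0 → 0 (was ⊥); enqueue [0]
  #3 pop 2: in=⊥ → 0 (no change)
  #4 pop 3: in=0 → 0 (no change)
  #5 pop 4: in=0 → ⊤ (was 0); enqueue [1]
  #6 pop 5: in=0 → 0 (was ⊥); enqueue [3]
  #7 pop 0: in=0 → 0 (no change)
  #8 pop 1: in=⊤ → ⊤ (was 0); enqueue [0]
  #9 pop 3: in=0 → 0 (no change)
  #10 pop 0: in=⊤ → ⊤ (was 0); enqueue [3]
  #11 pop 3: in=⊤ → ⊤ (was 0); enqueue [4]
  #12 pop 4: in=⊤ → ⊤ (no change)

Fixpoint:
  val[0] = ⊤
  val[1] = ⊤
  val[2] = 0
  val[3] = ⊤
  val[4] = ⊤
  val[5] = 0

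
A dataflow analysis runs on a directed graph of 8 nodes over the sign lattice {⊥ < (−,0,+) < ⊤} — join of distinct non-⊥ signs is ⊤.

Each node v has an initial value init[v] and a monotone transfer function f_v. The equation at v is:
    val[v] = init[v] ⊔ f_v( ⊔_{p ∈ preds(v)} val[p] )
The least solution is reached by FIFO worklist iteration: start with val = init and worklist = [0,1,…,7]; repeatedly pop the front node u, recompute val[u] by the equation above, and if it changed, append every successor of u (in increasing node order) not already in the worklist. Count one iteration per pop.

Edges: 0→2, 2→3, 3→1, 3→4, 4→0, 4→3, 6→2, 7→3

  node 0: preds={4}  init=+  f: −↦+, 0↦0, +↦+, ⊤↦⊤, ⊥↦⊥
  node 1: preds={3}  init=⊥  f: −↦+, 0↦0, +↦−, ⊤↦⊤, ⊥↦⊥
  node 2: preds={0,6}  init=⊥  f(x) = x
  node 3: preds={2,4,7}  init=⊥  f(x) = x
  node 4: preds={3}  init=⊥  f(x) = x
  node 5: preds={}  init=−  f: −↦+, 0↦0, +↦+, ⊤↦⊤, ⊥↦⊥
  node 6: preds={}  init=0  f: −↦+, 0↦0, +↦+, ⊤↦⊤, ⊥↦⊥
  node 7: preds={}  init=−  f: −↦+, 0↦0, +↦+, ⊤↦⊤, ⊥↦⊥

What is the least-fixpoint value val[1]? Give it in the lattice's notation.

Worklist (12 pops):
  #1 pop 0: in=⊥ → + (no change)
  #2 pop 1: in=⊥ → ⊥ (no change)
  #3 pop 2: in=⊤ → ⊤ (was ⊥); enqueue []
  #4 pop 3: in=⊤ → ⊤ (was ⊥); enqueue [1]
  #5 pop 4: in=⊤ → ⊤ (was ⊥); enqueue [0,3]
  #6 pop 5: in=⊥ → − (no change)
  #7 pop 6: in=⊥ → 0 (no change)
  #8 pop 7: in=⊥ → − (no change)
  #9 pop 1: in=⊤ → ⊤ (was ⊥); enqueue []
  #10 pop 0: in=⊤ → ⊤ (was +); enqueue [2]
  #11 pop 3: in=⊤ → ⊤ (no change)
  #12 pop 2: in=⊤ → ⊤ (no change)

Fixpoint:
  val[0] = ⊤
  val[1] = ⊤
  val[2] = ⊤
  val[3] = ⊤
  val[4] = ⊤
  val[5] = −
  val[6] = 0
  val[7] = −

⊤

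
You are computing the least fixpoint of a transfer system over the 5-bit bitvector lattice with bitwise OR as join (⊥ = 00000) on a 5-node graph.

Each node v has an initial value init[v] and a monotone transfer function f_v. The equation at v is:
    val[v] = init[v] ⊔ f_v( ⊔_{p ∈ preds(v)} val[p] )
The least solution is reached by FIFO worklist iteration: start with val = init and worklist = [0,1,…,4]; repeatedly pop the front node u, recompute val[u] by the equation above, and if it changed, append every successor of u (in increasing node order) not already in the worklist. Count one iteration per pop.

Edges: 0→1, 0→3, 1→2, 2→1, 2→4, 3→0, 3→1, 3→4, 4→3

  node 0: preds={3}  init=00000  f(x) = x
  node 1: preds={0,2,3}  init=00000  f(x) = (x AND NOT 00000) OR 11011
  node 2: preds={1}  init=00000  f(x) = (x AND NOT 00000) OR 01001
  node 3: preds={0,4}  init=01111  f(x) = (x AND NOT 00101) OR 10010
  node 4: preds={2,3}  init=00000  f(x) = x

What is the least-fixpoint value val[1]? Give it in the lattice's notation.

Trace (9 dequeues):
  [1] u=0 | in 01111 | out 01111 | prev 00000 | push {}
  [2] u=1 | in 01111 | out 11111 | prev 00000 | push {}
  [3] u=2 | in 11111 | out 11111 | prev 00000 | push {1}
  [4] u=3 | in 01111 | out 11111 | prev 01111 | push {0}
  [5] u=4 | in 11111 | out 11111 | prev 00000 | push {3}
  [6] u=1 | in 11111 | out 11111 | ==
  [7] u=0 | in 11111 | out 11111 | prev 01111 | push {1}
  [8] u=3 | in 11111 | out 11111 | ==
  [9] u=1 | in 11111 | out 11111 | ==

Converged values:
  [0] 11111
  [1] 11111
  [2] 11111
  [3] 11111
  [4] 11111

11111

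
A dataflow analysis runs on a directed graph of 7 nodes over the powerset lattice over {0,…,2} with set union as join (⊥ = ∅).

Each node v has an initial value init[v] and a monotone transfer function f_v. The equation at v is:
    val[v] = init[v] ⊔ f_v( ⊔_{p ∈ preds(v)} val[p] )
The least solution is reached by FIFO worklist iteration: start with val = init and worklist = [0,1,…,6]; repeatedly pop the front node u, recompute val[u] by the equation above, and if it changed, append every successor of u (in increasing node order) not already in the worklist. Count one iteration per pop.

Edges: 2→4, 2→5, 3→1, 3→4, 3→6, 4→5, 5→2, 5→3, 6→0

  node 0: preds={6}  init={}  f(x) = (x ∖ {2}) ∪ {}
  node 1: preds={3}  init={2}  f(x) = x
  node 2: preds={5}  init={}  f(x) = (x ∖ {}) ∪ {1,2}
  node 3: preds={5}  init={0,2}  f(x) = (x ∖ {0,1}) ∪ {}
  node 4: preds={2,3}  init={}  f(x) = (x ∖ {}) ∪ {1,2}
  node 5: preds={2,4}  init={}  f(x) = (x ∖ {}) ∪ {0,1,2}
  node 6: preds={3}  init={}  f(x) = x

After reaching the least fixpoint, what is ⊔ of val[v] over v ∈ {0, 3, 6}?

Trace (12 dequeues):
  [1] u=0 | in {} | out {} | ==
  [2] u=1 | in {0,2} | out {0,2} | prev {2} | push {}
  [3] u=2 | in {} | out {1,2} | prev {} | push {}
  [4] u=3 | in {} | out {0,2} | ==
  [5] u=4 | in {0,1,2} | out {0,1,2} | prev {} | push {}
  [6] u=5 | in {0,1,2} | out {0,1,2} | prev {} | push {2,3}
  [7] u=6 | in {0,2} | out {0,2} | prev {} | push {0}
  [8] u=2 | in {0,1,2} | out {0,1,2} | prev {1,2} | push {4,5}
  [9] u=3 | in {0,1,2} | out {0,2} | ==
  [10] u=0 | in {0,2} | out {0} | prev {} | push {}
  [11] u=4 | in {0,1,2} | out {0,1,2} | ==
  [12] u=5 | in {0,1,2} | out {0,1,2} | ==

Converged values:
  [0] {0}
  [1] {0,2}
  [2] {0,1,2}
  [3] {0,2}
  [4] {0,1,2}
  [5] {0,1,2}
  [6] {0,2}

{0,2}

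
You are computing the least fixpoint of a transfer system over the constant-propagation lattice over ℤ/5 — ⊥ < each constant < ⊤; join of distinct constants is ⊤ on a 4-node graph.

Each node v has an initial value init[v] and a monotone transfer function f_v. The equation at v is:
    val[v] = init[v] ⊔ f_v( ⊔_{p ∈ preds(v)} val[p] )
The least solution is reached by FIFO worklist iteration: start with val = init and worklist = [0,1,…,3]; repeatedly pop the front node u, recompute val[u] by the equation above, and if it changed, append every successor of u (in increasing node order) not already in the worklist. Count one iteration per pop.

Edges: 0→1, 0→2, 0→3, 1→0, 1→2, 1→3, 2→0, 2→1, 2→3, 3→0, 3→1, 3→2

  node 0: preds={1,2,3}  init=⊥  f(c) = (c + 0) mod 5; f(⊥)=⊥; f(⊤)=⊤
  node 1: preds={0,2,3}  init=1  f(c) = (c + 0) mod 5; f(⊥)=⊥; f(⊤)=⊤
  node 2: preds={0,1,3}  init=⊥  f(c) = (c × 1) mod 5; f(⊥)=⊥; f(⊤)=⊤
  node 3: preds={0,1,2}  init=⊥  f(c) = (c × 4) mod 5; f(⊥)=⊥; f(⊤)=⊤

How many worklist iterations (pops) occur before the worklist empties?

11

Iteration log — 11 steps:
  step 1. node 0  ⊔preds=1  new=1  old=⊥  +wl: 
  step 2. node 1  ⊔preds=1  new=1  stable
  step 3. node 2  ⊔preds=1  new=1  old=⊥  +wl: 0,1
  step 4. node 3  ⊔preds=1  new=4  old=⊥  +wl: 2
  step 5. node 0  ⊔preds=⊤  new=⊤  old=1  +wl: 3
  step 6. node 1  ⊔preds=⊤  new=⊤  old=1  +wl: 0
  step 7. node 2  ⊔preds=⊤  new=⊤  old=1  +wl: 1
  step 8. node 3  ⊔preds=⊤  new=⊤  old=4  +wl: 2
  step 9. node 0  ⊔preds=⊤  new=⊤  stable
  step 10. node 1  ⊔preds=⊤  new=⊤  stable
  step 11. node 2  ⊔preds=⊤  new=⊤  stable

Least fixpoint reached:
  node 0: ⊤
  node 1: ⊤
  node 2: ⊤
  node 3: ⊤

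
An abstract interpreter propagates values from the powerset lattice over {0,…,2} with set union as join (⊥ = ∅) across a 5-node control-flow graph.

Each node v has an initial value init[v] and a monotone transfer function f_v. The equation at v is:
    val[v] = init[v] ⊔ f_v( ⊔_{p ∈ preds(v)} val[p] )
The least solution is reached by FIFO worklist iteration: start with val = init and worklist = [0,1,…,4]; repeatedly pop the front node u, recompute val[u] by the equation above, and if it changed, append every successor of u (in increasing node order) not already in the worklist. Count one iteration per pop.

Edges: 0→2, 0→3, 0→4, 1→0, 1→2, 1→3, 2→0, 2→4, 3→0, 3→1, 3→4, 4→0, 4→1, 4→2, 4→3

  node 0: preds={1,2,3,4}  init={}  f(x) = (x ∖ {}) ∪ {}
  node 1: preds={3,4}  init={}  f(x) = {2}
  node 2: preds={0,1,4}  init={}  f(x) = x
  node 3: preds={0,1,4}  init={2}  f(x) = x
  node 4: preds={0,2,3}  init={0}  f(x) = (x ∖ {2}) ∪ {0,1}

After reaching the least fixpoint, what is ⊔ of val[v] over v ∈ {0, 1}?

{0,1,2}

Trace (12 dequeues):
  [1] u=0 | in {0,2} | out {0,2} | prev {} | push {}
  [2] u=1 | in {0,2} | out {2} | prev {} | push {0}
  [3] u=2 | in {0,2} | out {0,2} | prev {} | push {}
  [4] u=3 | in {0,2} | out {0,2} | prev {2} | push {1}
  [5] u=4 | in {0,2} | out {0,1} | prev {0} | push {2,3}
  [6] u=0 | in {0,1,2} | out {0,1,2} | prev {0,2} | push {4}
  [7] u=1 | in {0,1,2} | out {2} | ==
  [8] u=2 | in {0,1,2} | out {0,1,2} | prev {0,2} | push {0}
  [9] u=3 | in {0,1,2} | out {0,1,2} | prev {0,2} | push {1}
  [10] u=4 | in {0,1,2} | out {0,1} | ==
  [11] u=0 | in {0,1,2} | out {0,1,2} | ==
  [12] u=1 | in {0,1,2} | out {2} | ==

Converged values:
  [0] {0,1,2}
  [1] {2}
  [2] {0,1,2}
  [3] {0,1,2}
  [4] {0,1}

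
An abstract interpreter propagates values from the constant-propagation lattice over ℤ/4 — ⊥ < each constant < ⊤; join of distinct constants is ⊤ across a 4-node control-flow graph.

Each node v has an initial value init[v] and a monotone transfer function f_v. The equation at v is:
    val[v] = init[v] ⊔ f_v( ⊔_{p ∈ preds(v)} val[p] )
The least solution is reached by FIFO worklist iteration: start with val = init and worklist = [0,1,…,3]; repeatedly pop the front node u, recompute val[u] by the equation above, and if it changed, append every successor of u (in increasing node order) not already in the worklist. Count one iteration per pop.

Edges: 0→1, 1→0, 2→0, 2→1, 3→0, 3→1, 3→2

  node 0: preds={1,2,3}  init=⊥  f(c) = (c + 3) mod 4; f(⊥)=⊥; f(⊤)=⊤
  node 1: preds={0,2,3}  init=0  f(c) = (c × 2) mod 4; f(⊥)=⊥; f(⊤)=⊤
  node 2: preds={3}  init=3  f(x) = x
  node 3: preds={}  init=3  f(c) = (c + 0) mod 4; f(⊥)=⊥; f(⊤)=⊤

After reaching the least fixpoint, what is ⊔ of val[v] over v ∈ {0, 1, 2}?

Worklist (5 pops):
  #1 pop 0: in=⊤ → ⊤ (was ⊥); enqueue []
  #2 pop 1: in=⊤ → ⊤ (was 0); enqueue [0]
  #3 pop 2: in=3 → 3 (no change)
  #4 pop 3: in=⊥ → 3 (no change)
  #5 pop 0: in=⊤ → ⊤ (no change)

Fixpoint:
  val[0] = ⊤
  val[1] = ⊤
  val[2] = 3
  val[3] = 3

⊤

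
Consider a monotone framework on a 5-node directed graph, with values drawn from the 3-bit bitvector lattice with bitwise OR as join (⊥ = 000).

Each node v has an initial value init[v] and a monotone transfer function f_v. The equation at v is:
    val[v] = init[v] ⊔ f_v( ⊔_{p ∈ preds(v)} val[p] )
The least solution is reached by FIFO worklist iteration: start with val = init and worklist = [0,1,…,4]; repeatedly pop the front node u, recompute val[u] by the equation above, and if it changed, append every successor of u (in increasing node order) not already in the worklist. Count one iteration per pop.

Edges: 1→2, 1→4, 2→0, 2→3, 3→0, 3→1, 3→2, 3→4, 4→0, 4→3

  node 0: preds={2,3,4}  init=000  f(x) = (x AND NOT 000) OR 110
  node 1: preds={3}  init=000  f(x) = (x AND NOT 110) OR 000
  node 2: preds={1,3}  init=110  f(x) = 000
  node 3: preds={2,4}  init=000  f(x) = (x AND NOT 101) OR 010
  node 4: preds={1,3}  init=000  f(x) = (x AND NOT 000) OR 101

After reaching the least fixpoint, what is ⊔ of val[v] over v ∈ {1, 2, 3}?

110

Trace (9 dequeues):
  [1] u=0 | in 110 | out 110 | prev 000 | push {}
  [2] u=1 | in 000 | out 000 | ==
  [3] u=2 | in 000 | out 110 | ==
  [4] u=3 | in 110 | out 010 | prev 000 | push {0,1,2}
  [5] u=4 | in 010 | out 111 | prev 000 | push {3}
  [6] u=0 | in 111 | out 111 | prev 110 | push {}
  [7] u=1 | in 010 | out 000 | ==
  [8] u=2 | in 010 | out 110 | ==
  [9] u=3 | in 111 | out 010 | ==

Converged values:
  [0] 111
  [1] 000
  [2] 110
  [3] 010
  [4] 111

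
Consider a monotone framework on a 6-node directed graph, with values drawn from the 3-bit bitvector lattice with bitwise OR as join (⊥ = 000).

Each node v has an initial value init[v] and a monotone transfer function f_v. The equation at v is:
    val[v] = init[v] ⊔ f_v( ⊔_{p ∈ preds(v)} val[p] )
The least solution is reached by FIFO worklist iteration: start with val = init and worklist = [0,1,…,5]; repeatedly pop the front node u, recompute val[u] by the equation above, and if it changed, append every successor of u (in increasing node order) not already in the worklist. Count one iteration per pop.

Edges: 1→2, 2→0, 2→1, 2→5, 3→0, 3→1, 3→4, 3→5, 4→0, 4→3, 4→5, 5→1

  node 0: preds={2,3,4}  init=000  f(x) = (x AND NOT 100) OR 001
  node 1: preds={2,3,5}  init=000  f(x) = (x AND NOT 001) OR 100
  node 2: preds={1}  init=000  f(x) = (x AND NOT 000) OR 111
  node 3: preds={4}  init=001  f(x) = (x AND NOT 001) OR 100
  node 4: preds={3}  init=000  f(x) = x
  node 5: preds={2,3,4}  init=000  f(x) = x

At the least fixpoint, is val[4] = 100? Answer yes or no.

Worklist (10 pops):
  #1 pop 0: in=001 → 001 (was 000); enqueue []
  #2 pop 1: in=001 → 100 (was 000); enqueue []
  #3 pop 2: in=100 → 111 (was 000); enqueue [0,1]
  #4 pop 3: in=000 → 101 (was 001); enqueue []
  #5 pop 4: in=101 → 101 (was 000); enqueue [3]
  #6 pop 5: in=111 → 111 (was 000); enqueue []
  #7 pop 0: in=111 → 011 (was 001); enqueue []
  #8 pop 1: in=111 → 110 (was 100); enqueue [2]
  #9 pop 3: in=101 → 101 (no change)
  #10 pop 2: in=110 → 111 (no change)

Fixpoint:
  val[0] = 011
  val[1] = 110
  val[2] = 111
  val[3] = 101
  val[4] = 101
  val[5] = 111

no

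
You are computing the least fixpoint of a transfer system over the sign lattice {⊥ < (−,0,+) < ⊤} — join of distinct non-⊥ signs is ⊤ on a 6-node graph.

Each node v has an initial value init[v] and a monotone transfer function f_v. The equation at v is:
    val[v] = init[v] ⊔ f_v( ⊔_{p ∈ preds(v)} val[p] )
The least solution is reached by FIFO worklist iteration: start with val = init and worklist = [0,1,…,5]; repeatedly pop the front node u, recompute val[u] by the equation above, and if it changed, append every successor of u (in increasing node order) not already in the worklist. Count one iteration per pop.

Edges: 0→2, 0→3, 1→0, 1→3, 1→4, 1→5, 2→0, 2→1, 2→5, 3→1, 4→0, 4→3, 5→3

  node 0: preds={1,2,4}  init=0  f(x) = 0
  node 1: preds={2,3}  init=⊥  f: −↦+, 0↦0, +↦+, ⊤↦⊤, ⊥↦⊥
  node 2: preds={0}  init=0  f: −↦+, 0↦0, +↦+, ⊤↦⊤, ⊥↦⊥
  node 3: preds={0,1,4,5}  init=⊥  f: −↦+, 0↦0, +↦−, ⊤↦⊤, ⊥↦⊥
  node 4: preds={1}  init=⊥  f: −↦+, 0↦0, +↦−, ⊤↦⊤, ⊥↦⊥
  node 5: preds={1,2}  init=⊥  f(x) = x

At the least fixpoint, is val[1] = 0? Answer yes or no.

Worklist (9 pops):
  #1 pop 0: in=0 → 0 (no change)
  #2 pop 1: in=0 → 0 (was ⊥); enqueue [0]
  #3 pop 2: in=0 → 0 (no change)
  #4 pop 3: in=0 → 0 (was ⊥); enqueue [1]
  #5 pop 4: in=0 → 0 (was ⊥); enqueue [3]
  #6 pop 5: in=0 → 0 (was ⊥); enqueue []
  #7 pop 0: in=0 → 0 (no change)
  #8 pop 1: in=0 → 0 (no change)
  #9 pop 3: in=0 → 0 (no change)

Fixpoint:
  val[0] = 0
  val[1] = 0
  val[2] = 0
  val[3] = 0
  val[4] = 0
  val[5] = 0

yes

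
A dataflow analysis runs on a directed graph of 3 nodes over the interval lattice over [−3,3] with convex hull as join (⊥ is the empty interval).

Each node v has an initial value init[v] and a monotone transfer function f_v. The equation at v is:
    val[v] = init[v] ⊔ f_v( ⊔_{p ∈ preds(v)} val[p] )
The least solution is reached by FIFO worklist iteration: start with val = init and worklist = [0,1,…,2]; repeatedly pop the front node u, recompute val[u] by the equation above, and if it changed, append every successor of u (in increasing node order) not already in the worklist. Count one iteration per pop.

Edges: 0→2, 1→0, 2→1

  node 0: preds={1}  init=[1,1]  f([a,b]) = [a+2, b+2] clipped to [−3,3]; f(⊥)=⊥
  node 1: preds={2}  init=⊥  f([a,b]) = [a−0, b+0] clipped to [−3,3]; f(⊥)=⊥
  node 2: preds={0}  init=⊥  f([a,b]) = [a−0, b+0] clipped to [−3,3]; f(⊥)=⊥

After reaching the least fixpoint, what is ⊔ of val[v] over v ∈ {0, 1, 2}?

[1,3]

Iteration log — 8 steps:
  step 1. node 0  ⊔preds=⊥  new=[1,1]  stable
  step 2. node 1  ⊔preds=⊥  new=⊥  stable
  step 3. node 2  ⊔preds=[1,1]  new=[1,1]  old=⊥  +wl: 1
  step 4. node 1  ⊔preds=[1,1]  new=[1,1]  old=⊥  +wl: 0
  step 5. node 0  ⊔preds=[1,1]  new=[1,3]  old=[1,1]  +wl: 2
  step 6. node 2  ⊔preds=[1,3]  new=[1,3]  old=[1,1]  +wl: 1
  step 7. node 1  ⊔preds=[1,3]  new=[1,3]  old=[1,1]  +wl: 0
  step 8. node 0  ⊔preds=[1,3]  new=[1,3]  stable

Least fixpoint reached:
  node 0: [1,3]
  node 1: [1,3]
  node 2: [1,3]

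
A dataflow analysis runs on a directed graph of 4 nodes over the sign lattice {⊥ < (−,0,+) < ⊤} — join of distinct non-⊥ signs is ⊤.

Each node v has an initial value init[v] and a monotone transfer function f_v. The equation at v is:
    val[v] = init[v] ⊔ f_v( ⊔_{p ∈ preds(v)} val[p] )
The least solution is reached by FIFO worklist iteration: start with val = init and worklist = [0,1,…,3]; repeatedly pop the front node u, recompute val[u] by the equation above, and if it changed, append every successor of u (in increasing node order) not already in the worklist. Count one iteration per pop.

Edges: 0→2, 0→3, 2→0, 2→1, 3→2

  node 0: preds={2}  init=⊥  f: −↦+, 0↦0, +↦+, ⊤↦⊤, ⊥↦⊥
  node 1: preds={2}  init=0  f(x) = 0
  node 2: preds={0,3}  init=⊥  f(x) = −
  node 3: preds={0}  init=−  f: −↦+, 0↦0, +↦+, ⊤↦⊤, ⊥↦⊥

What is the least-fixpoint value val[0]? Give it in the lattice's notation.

+

Worklist (9 pops):
  #1 pop 0: in=⊥ → ⊥ (no change)
  #2 pop 1: in=⊥ → 0 (no change)
  #3 pop 2: in=− → − (was ⊥); enqueue [0,1]
  #4 pop 3: in=⊥ → − (no change)
  #5 pop 0: in=− → + (was ⊥); enqueue [2,3]
  #6 pop 1: in=− → 0 (no change)
  #7 pop 2: in=⊤ → − (no change)
  #8 pop 3: in=+ → ⊤ (was −); enqueue [2]
  #9 pop 2: in=⊤ → − (no change)

Fixpoint:
  val[0] = +
  val[1] = 0
  val[2] = −
  val[3] = ⊤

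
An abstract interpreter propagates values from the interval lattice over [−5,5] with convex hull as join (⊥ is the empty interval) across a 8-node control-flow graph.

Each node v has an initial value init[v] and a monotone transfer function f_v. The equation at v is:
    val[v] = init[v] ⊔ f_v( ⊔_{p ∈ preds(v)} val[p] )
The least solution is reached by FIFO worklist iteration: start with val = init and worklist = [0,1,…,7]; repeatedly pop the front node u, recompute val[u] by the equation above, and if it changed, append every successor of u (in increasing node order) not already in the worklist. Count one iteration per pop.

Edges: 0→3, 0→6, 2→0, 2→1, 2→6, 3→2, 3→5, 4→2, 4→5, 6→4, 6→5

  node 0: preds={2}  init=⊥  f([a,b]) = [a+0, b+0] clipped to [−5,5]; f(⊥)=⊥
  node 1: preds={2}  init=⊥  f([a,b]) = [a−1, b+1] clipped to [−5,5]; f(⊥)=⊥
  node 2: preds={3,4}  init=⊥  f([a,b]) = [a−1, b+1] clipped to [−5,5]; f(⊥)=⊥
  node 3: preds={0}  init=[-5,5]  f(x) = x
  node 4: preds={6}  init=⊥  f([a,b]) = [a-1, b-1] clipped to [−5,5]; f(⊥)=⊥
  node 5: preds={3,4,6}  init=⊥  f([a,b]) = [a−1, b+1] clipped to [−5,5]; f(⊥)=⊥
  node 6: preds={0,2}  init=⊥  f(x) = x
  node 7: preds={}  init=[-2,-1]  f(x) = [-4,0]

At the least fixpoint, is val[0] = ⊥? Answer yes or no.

Trace (15 dequeues):
  [1] u=0 | in ⊥ | out ⊥ | ==
  [2] u=1 | in ⊥ | out ⊥ | ==
  [3] u=2 | in [-5,5] | out [-5,5] | prev ⊥ | push {0,1}
  [4] u=3 | in ⊥ | out [-5,5] | ==
  [5] u=4 | in ⊥ | out ⊥ | ==
  [6] u=5 | in [-5,5] | out [-5,5] | prev ⊥ | push {}
  [7] u=6 | in [-5,5] | out [-5,5] | prev ⊥ | push {4,5}
  [8] u=7 | in ⊥ | out [-4,0] | prev [-2,-1] | push {}
  [9] u=0 | in [-5,5] | out [-5,5] | prev ⊥ | push {3,6}
  [10] u=1 | in [-5,5] | out [-5,5] | prev ⊥ | push {}
  [11] u=4 | in [-5,5] | out [-5,4] | prev ⊥ | push {2}
  [12] u=5 | in [-5,5] | out [-5,5] | ==
  [13] u=3 | in [-5,5] | out [-5,5] | ==
  [14] u=6 | in [-5,5] | out [-5,5] | ==
  [15] u=2 | in [-5,5] | out [-5,5] | ==

Converged values:
  [0] [-5,5]
  [1] [-5,5]
  [2] [-5,5]
  [3] [-5,5]
  [4] [-5,4]
  [5] [-5,5]
  [6] [-5,5]
  [7] [-4,0]

no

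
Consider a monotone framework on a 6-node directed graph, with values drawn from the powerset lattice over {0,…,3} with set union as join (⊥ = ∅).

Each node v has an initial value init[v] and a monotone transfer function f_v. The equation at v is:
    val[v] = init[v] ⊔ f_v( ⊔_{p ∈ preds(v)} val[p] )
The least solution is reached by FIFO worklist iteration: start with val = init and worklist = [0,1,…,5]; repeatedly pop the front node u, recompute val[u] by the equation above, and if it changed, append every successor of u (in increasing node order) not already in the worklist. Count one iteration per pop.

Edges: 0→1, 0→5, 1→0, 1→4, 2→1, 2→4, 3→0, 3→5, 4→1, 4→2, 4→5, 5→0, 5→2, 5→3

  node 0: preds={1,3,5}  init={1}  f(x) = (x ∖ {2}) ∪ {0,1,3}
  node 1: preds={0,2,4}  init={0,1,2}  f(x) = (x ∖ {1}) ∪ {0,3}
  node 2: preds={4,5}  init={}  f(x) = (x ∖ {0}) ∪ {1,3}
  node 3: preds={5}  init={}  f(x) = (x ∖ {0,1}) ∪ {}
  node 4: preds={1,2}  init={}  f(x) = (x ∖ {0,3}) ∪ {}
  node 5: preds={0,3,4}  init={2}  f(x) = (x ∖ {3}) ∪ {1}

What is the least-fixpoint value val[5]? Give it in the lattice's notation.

{0,1,2}

Iteration log — 10 steps:
  step 1. node 0  ⊔preds={0,1,2}  new={0,1,3}  old={1}  +wl: 
  step 2. node 1  ⊔preds={0,1,3}  new={0,1,2,3}  old={0,1,2}  +wl: 0
  step 3. node 2  ⊔preds={2}  new={1,2,3}  old={}  +wl: 1
  step 4. node 3  ⊔preds={2}  new={2}  old={}  +wl: 
  step 5. node 4  ⊔preds={0,1,2,3}  new={1,2}  old={}  +wl: 2
  step 6. node 5  ⊔preds={0,1,2,3}  new={0,1,2}  old={2}  +wl: 3
  step 7. node 0  ⊔preds={0,1,2,3}  new={0,1,3}  stable
  step 8. node 1  ⊔preds={0,1,2,3}  new={0,1,2,3}  stable
  step 9. node 2  ⊔preds={0,1,2}  new={1,2,3}  stable
  step 10. node 3  ⊔preds={0,1,2}  new={2}  stable

Least fixpoint reached:
  node 0: {0,1,3}
  node 1: {0,1,2,3}
  node 2: {1,2,3}
  node 3: {2}
  node 4: {1,2}
  node 5: {0,1,2}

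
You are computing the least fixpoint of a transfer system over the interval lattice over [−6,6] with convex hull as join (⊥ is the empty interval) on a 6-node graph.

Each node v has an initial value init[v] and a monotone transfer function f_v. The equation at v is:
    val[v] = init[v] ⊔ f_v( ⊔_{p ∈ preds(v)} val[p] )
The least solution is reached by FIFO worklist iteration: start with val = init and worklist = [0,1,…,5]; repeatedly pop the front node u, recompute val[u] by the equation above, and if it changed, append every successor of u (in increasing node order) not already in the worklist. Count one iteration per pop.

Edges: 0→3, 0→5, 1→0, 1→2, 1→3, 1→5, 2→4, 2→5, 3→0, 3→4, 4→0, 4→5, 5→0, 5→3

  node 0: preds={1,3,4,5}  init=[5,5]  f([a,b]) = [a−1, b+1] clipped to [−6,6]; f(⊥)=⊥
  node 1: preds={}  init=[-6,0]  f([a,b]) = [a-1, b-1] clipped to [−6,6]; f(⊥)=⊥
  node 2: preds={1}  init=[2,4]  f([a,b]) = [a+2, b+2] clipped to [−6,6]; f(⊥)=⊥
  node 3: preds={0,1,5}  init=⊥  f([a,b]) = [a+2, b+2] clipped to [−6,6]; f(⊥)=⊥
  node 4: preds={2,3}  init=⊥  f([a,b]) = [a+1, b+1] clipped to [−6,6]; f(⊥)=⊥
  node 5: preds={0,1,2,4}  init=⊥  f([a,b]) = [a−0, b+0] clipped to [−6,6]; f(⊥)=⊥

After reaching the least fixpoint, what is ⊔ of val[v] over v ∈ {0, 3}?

Worklist (9 pops):
  #1 pop 0: in=[-6,0] → [-6,5] (was [5,5]); enqueue []
  #2 pop 1: in=⊥ → [-6,0] (no change)
  #3 pop 2: in=[-6,0] → [-4,4] (was [2,4]); enqueue []
  #4 pop 3: in=[-6,5] → [-4,6] (was ⊥); enqueue [0]
  #5 pop 4: in=[-4,6] → [-3,6] (was ⊥); enqueue []
  #6 pop 5: in=[-6,6] → [-6,6] (was ⊥); enqueue [3]
  #7 pop 0: in=[-6,6] → [-6,6] (was [-6,5]); enqueue [5]
  #8 pop 3: in=[-6,6] → [-4,6] (no change)
  #9 pop 5: in=[-6,6] → [-6,6] (no change)

Fixpoint:
  val[0] = [-6,6]
  val[1] = [-6,0]
  val[2] = [-4,4]
  val[3] = [-4,6]
  val[4] = [-3,6]
  val[5] = [-6,6]

[-6,6]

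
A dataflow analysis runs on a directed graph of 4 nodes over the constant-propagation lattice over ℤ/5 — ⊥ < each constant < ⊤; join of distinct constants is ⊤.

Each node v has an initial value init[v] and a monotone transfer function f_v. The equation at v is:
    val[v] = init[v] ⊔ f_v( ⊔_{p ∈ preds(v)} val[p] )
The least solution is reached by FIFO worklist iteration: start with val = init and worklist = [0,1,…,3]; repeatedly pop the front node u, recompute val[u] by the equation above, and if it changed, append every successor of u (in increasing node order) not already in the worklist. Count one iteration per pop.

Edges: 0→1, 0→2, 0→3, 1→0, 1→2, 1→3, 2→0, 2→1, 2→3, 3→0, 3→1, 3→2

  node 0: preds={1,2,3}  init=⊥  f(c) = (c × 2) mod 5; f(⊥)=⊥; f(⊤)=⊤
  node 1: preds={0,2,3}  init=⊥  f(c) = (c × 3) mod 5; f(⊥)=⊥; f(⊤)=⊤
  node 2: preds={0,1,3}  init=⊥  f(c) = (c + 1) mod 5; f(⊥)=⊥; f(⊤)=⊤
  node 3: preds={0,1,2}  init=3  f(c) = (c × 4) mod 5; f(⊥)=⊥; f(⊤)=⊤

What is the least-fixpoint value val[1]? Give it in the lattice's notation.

Trace (8 dequeues):
  [1] u=0 | in 3 | out 1 | prev ⊥ | push {}
  [2] u=1 | in ⊤ | out ⊤ | prev ⊥ | push {0}
  [3] u=2 | in ⊤ | out ⊤ | prev ⊥ | push {1}
  [4] u=3 | in ⊤ | out ⊤ | prev 3 | push {2}
  [5] u=0 | in ⊤ | out ⊤ | prev 1 | push {3}
  [6] u=1 | in ⊤ | out ⊤ | ==
  [7] u=2 | in ⊤ | out ⊤ | ==
  [8] u=3 | in ⊤ | out ⊤ | ==

Converged values:
  [0] ⊤
  [1] ⊤
  [2] ⊤
  [3] ⊤

⊤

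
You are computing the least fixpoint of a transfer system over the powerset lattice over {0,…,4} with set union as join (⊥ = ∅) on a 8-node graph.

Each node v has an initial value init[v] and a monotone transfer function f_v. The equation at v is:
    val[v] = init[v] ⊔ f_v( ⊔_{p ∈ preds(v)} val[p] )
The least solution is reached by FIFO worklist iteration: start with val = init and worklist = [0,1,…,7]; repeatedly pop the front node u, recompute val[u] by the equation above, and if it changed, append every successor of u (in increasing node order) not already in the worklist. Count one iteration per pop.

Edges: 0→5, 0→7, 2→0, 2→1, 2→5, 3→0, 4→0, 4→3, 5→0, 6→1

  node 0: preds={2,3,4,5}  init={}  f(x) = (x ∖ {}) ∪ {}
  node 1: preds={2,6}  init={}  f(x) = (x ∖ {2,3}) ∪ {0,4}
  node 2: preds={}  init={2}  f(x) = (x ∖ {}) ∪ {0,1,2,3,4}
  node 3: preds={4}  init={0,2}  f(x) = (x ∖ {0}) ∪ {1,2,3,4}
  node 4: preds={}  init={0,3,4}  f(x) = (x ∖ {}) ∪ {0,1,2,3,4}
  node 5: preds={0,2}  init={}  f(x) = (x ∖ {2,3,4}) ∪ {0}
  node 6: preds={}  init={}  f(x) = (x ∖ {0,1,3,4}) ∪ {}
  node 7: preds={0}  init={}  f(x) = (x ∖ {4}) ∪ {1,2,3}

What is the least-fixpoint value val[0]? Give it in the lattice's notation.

Trace (13 dequeues):
  [1] u=0 | in {0,2,3,4} | out {0,2,3,4} | prev {} | push {}
  [2] u=1 | in {2} | out {0,4} | prev {} | push {}
  [3] u=2 | in {} | out {0,1,2,3,4} | prev {2} | push {0,1}
  [4] u=3 | in {0,3,4} | out {0,1,2,3,4} | prev {0,2} | push {}
  [5] u=4 | in {} | out {0,1,2,3,4} | prev {0,3,4} | push {3}
  [6] u=5 | in {0,1,2,3,4} | out {0,1} | prev {} | push {}
  [7] u=6 | in {} | out {} | ==
  [8] u=7 | in {0,2,3,4} | out {0,1,2,3} | prev {} | push {}
  [9] u=0 | in {0,1,2,3,4} | out {0,1,2,3,4} | prev {0,2,3,4} | push {5,7}
  [10] u=1 | in {0,1,2,3,4} | out {0,1,4} | prev {0,4} | push {}
  [11] u=3 | in {0,1,2,3,4} | out {0,1,2,3,4} | ==
  [12] u=5 | in {0,1,2,3,4} | out {0,1} | ==
  [13] u=7 | in {0,1,2,3,4} | out {0,1,2,3} | ==

Converged values:
  [0] {0,1,2,3,4}
  [1] {0,1,4}
  [2] {0,1,2,3,4}
  [3] {0,1,2,3,4}
  [4] {0,1,2,3,4}
  [5] {0,1}
  [6] {}
  [7] {0,1,2,3}

{0,1,2,3,4}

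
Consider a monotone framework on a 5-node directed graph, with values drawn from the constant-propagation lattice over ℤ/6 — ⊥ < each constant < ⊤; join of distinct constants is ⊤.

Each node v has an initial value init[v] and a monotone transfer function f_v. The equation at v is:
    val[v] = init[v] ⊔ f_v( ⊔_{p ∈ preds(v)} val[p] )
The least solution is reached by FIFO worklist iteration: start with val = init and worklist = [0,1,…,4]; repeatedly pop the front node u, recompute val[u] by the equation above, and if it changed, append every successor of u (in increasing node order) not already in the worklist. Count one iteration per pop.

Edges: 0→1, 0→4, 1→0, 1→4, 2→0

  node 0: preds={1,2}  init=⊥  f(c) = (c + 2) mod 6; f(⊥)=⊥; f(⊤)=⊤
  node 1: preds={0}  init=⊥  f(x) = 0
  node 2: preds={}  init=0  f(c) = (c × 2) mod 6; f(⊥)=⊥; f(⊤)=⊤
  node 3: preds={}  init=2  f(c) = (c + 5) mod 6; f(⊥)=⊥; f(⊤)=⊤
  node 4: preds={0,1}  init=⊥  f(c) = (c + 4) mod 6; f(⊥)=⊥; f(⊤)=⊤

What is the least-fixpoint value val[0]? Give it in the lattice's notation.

2

Worklist (6 pops):
  #1 pop 0: in=0 → 2 (was ⊥); enqueue []
  #2 pop 1: in=2 → 0 (was ⊥); enqueue [0]
  #3 pop 2: in=⊥ → 0 (no change)
  #4 pop 3: in=⊥ → 2 (no change)
  #5 pop 4: in=⊤ → ⊤ (was ⊥); enqueue []
  #6 pop 0: in=0 → 2 (no change)

Fixpoint:
  val[0] = 2
  val[1] = 0
  val[2] = 0
  val[3] = 2
  val[4] = ⊤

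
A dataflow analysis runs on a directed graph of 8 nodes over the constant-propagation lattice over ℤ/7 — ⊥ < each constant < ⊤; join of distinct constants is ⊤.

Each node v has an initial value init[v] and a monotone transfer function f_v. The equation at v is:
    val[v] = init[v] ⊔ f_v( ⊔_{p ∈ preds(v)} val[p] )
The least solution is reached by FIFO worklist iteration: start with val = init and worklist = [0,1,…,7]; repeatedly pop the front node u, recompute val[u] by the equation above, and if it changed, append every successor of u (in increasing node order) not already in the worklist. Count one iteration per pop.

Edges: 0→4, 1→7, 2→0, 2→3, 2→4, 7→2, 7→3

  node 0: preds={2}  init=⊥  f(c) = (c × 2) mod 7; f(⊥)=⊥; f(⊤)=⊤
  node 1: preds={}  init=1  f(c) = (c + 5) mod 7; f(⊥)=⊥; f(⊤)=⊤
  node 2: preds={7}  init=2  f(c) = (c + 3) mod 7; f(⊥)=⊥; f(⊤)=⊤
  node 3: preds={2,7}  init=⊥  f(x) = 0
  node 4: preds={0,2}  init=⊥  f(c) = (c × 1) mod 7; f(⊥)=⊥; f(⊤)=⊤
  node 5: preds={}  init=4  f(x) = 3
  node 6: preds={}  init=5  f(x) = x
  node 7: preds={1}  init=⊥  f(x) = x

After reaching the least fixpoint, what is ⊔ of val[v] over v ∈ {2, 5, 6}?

Trace (12 dequeues):
  [1] u=0 | in 2 | out 4 | prev ⊥ | push {}
  [2] u=1 | in ⊥ | out 1 | ==
  [3] u=2 | in ⊥ | out 2 | ==
  [4] u=3 | in 2 | out 0 | prev ⊥ | push {}
  [5] u=4 | in ⊤ | out ⊤ | prev ⊥ | push {}
  [6] u=5 | in ⊥ | out ⊤ | prev 4 | push {}
  [7] u=6 | in ⊥ | out 5 | ==
  [8] u=7 | in 1 | out 1 | prev ⊥ | push {2,3}
  [9] u=2 | in 1 | out ⊤ | prev 2 | push {0,4}
  [10] u=3 | in ⊤ | out 0 | ==
  [11] u=0 | in ⊤ | out ⊤ | prev 4 | push {}
  [12] u=4 | in ⊤ | out ⊤ | ==

Converged values:
  [0] ⊤
  [1] 1
  [2] ⊤
  [3] 0
  [4] ⊤
  [5] ⊤
  [6] 5
  [7] 1

⊤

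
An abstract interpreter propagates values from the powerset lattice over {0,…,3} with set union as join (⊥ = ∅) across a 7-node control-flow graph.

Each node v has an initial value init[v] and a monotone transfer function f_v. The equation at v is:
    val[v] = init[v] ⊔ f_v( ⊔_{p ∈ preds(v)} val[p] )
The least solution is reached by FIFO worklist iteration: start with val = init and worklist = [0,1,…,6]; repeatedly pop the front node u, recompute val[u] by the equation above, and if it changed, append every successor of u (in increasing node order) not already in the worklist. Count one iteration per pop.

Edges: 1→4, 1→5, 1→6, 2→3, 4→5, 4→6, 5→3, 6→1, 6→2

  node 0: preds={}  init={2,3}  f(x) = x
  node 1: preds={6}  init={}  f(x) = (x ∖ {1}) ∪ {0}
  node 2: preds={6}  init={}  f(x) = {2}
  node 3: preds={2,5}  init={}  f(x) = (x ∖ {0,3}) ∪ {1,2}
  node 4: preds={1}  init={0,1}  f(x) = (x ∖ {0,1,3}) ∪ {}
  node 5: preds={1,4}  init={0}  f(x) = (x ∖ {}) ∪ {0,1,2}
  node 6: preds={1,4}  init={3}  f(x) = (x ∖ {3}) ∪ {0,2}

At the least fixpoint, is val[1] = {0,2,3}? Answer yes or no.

Iteration log — 13 steps:
  step 1. node 0  ⊔preds={}  new={2,3}  stable
  step 2. node 1  ⊔preds={3}  new={0,3}  old={}  +wl: 
  step 3. node 2  ⊔preds={3}  new={2}  old={}  +wl: 
  step 4. node 3  ⊔preds={0,2}  new={1,2}  old={}  +wl: 
  step 5. node 4  ⊔preds={0,3}  new={0,1}  stable
  step 6. node 5  ⊔preds={0,1,3}  new={0,1,2,3}  old={0}  +wl: 3
  step 7. node 6  ⊔preds={0,1,3}  new={0,1,2,3}  old={3}  +wl: 1,2
  step 8. node 3  ⊔preds={0,1,2,3}  new={1,2}  stable
  step 9. node 1  ⊔preds={0,1,2,3}  new={0,2,3}  old={0,3}  +wl: 4,5,6
  step 10. node 2  ⊔preds={0,1,2,3}  new={2}  stable
  step 11. node 4  ⊔preds={0,2,3}  new={0,1,2}  old={0,1}  +wl: 
  step 12. node 5  ⊔preds={0,1,2,3}  new={0,1,2,3}  stable
  step 13. node 6  ⊔preds={0,1,2,3}  new={0,1,2,3}  stable

Least fixpoint reached:
  node 0: {2,3}
  node 1: {0,2,3}
  node 2: {2}
  node 3: {1,2}
  node 4: {0,1,2}
  node 5: {0,1,2,3}
  node 6: {0,1,2,3}

yes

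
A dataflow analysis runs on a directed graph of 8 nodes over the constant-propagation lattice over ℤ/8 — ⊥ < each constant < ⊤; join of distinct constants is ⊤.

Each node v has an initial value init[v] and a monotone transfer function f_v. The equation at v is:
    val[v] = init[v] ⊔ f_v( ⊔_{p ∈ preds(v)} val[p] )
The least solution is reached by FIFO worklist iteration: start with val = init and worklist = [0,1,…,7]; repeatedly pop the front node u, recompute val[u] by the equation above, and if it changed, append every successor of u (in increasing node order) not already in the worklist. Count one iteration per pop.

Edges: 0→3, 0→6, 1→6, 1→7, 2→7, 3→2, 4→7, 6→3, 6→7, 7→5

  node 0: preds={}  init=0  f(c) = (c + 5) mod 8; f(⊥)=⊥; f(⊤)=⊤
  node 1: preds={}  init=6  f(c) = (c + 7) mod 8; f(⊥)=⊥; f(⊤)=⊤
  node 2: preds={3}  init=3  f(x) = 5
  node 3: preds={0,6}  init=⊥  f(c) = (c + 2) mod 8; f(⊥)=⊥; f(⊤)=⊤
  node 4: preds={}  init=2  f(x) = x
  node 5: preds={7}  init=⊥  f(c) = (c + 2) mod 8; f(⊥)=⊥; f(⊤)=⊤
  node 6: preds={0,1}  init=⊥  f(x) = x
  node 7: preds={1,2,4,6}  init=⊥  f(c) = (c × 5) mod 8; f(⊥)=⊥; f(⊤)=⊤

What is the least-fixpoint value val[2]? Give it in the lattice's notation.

⊤

Worklist (12 pops):
  #1 pop 0: in=⊥ → 0 (no change)
  #2 pop 1: in=⊥ → 6 (no change)
  #3 pop 2: in=⊥ → ⊤ (was 3); enqueue []
  #4 pop 3: in=0 → 2 (was ⊥); enqueue [2]
  #5 pop 4: in=⊥ → 2 (no change)
  #6 pop 5: in=⊥ → ⊥ (no change)
  #7 pop 6: in=⊤ → ⊤ (was ⊥); enqueue [3]
  #8 pop 7: in=⊤ → ⊤ (was ⊥); enqueue [5]
  #9 pop 2: in=2 → ⊤ (no change)
  #10 pop 3: in=⊤ → ⊤ (was 2); enqueue [2]
  #11 pop 5: in=⊤ → ⊤ (was ⊥); enqueue []
  #12 pop 2: in=⊤ → ⊤ (no change)

Fixpoint:
  val[0] = 0
  val[1] = 6
  val[2] = ⊤
  val[3] = ⊤
  val[4] = 2
  val[5] = ⊤
  val[6] = ⊤
  val[7] = ⊤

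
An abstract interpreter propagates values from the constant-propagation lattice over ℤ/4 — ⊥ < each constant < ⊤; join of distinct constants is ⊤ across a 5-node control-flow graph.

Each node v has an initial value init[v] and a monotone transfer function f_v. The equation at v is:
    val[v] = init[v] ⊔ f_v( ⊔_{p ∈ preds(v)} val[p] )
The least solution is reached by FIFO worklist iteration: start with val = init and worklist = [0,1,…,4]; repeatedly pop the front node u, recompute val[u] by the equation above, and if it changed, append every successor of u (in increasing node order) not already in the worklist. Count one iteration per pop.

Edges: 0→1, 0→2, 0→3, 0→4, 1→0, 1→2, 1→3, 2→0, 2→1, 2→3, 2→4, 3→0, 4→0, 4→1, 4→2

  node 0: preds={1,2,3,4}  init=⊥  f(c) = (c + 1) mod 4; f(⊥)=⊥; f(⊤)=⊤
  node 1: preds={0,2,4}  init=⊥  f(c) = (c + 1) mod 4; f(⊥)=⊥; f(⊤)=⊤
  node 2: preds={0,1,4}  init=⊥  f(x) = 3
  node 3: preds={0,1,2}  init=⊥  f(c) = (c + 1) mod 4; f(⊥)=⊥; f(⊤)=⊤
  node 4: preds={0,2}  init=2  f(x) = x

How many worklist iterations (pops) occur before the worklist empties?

10

Worklist (10 pops):
  #1 pop 0: in=2 → 3 (was ⊥); enqueue []
  #2 pop 1: in=⊤ → ⊤ (was ⊥); enqueue [0]
  #3 pop 2: in=⊤ → 3 (was ⊥); enqueue [1]
  #4 pop 3: in=⊤ → ⊤ (was ⊥); enqueue []
  #5 pop 4: in=3 → ⊤ (was 2); enqueue [2]
  #6 pop 0: in=⊤ → ⊤ (was 3); enqueue [3,4]
  #7 pop 1: in=⊤ → ⊤ (no change)
  #8 pop 2: in=⊤ → 3 (no change)
  #9 pop 3: in=⊤ → ⊤ (no change)
  #10 pop 4: in=⊤ → ⊤ (no change)

Fixpoint:
  val[0] = ⊤
  val[1] = ⊤
  val[2] = 3
  val[3] = ⊤
  val[4] = ⊤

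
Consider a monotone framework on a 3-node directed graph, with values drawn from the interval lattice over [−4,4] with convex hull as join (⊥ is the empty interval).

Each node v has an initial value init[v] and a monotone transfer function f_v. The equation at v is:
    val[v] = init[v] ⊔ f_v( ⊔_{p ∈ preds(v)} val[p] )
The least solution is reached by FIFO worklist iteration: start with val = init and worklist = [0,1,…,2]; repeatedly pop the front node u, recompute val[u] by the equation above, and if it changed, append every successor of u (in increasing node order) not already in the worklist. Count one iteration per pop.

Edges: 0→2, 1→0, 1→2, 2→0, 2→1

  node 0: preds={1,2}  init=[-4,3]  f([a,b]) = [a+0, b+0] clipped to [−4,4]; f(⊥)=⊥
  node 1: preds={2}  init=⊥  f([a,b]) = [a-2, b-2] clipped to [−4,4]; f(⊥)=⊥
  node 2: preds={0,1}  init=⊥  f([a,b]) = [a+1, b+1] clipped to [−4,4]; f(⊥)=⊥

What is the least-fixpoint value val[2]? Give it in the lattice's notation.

Trace (7 dequeues):
  [1] u=0 | in ⊥ | out [-4,3] | ==
  [2] u=1 | in ⊥ | out ⊥ | ==
  [3] u=2 | in [-4,3] | out [-3,4] | prev ⊥ | push {0,1}
  [4] u=0 | in [-3,4] | out [-4,4] | prev [-4,3] | push {2}
  [5] u=1 | in [-3,4] | out [-4,2] | prev ⊥ | push {0}
  [6] u=2 | in [-4,4] | out [-3,4] | ==
  [7] u=0 | in [-4,4] | out [-4,4] | ==

Converged values:
  [0] [-4,4]
  [1] [-4,2]
  [2] [-3,4]

[-3,4]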